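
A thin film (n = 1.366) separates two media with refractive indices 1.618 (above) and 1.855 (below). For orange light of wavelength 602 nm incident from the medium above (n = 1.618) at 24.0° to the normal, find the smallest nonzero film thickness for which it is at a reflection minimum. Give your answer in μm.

At the upper boundary (n = 1.618 to n = 1.366) the reflected ray undergoes no phase shift.
Ray reflecting at the bottom interface goes from n = 1.366 toward n = 1.855: a half-wave phase shift.
Exactly one π shift → a net half-wave offset.
With one net inversion, destructive interference in reflection requires 2 n t cos θ_r = m λ.
Snell's law: 1.618 sin 24.0° = 1.366 sin θ_r → sin θ_r = 0.482, cos θ_r = 0.876.
Minimum nonzero at m = 1: t = λ / (2 n cos θ_r) = 602 / (2 × 1.366 × 0.876) = 251 nm.

0.251 μm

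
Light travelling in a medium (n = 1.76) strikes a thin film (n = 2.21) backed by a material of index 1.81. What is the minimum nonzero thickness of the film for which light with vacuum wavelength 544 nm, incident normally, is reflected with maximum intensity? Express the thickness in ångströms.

615 Å

Top surface (1.76 → 2.21): reflection off a higher-index medium gives a half-wave phase shift.
At the lower boundary (n = 2.21 to n = 1.81) the reflected ray undergoes no phase shift.
Exactly one π shift → a net half-wave offset.
For maximum reflection here: 2 n t = (m + ½) λ.
Minimum at m = 0: t = λ / (4 n) = 544 / (4 × 2.21) = 61.5 nm.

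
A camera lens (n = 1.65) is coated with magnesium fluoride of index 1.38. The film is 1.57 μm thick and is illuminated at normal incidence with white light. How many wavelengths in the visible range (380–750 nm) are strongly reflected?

6

At the upper boundary (n = 1.0 to n = 1.38) the reflected ray undergoes a half-wave phase shift.
Ray reflecting at the bottom interface goes from n = 1.38 toward n = 1.65: a half-wave phase shift.
Net: no relative phase inversion (both shifts match).
So the condition for constructive reflection is 2 n t = m λ.
λ = 2 n t / m = 4333 / m nm.
m=5: 867 nm (IR); m=6: 722 nm (visible); m=7: 619 nm (visible); m=8: 542 nm (visible); m=9: 481 nm (visible); m=10: 433 nm (visible); m=11: 394 nm (visible); m=12: 361 nm (UV).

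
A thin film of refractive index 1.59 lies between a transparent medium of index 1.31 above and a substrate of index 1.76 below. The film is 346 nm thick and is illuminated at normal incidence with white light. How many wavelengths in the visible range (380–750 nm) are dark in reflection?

2

Top surface (1.31 → 1.59): reflection off a higher-index medium gives a half-wave phase shift.
Bottom surface (1.59 → 1.76): reflection off a higher-index medium gives a half-wave phase shift.
Net: no relative phase inversion (both shifts match).
So the condition for destructive reflection is 2 n t = (m + ½) λ.
λ = 2 n t / (m + ½) = 1100 / (m + ½) nm.
m=0: 2201 nm (IR); m=1: 734 nm (visible); m=2: 440 nm (visible); m=3: 314 nm (UV).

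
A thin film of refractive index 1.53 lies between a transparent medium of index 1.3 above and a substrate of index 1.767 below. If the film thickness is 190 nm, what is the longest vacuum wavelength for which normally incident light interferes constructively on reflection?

Top surface (1.3 → 1.53): reflection off a higher-index medium gives a half-wave phase shift.
Bottom surface (1.53 → 1.767): reflection off a higher-index medium gives a half-wave phase shift.
Net: no relative phase inversion (both shifts match).
For bright reflection here: 2 n t = m λ.
λ = 2 n t / m. The longest wavelength is m = 1: λ = 2 × 1.53 × 190 / 1.00 = 581 nm.

581 nm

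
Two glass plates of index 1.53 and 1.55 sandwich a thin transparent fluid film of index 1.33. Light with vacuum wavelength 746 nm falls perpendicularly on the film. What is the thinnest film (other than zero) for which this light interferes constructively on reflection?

Ray reflecting at the top interface goes from n = 1.53 toward n = 1.33: no phase shift.
Bottom surface (1.33 → 1.55): reflection off a higher-index medium gives a half-wave phase shift.
Exactly one π shift → a net half-wave offset.
With one net inversion, constructive interference in reflection requires 2 n t = (m + ½) λ.
Minimum at m = 0: t = λ / (4 n) = 746 / (4 × 1.33) = 140 nm.

140 nm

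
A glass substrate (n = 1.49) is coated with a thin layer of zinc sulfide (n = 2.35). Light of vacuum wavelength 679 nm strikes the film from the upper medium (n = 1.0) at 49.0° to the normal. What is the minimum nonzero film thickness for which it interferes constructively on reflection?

Ray reflecting at the top interface goes from n = 1.0 toward n = 2.35: a half-wave phase shift.
Bottom surface (2.35 → 1.49): reflection off a lower-index medium gives no phase shift.
Exactly one π shift → a net half-wave offset.
For strong reflection here: 2 n t cos θ_r = (m + ½) λ.
Snell's law: 1.0 sin 49.0° = 2.35 sin θ_r → sin θ_r = 0.321, cos θ_r = 0.947.
Minimum at m = 0: t = λ / (4 n cos θ_r) = 679 / (4 × 2.35 × 0.947) = 76.3 nm.

76.3 nm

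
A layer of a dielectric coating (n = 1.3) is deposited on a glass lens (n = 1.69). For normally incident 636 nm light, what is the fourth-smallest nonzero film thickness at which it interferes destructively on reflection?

856 nm

Ray reflecting at the top interface goes from n = 1.0 toward n = 1.3: a half-wave phase shift.
Ray reflecting at the bottom interface goes from n = 1.3 toward n = 1.69: a half-wave phase shift.
Zero or two π shifts → no net half-wave offset.
With no net inversion, destructive interference in reflection requires 2 n t = (m + ½) λ.
The fourth-smallest nonzero thickness corresponds to m = 3: t = (m + ½) λ / (2 n) = 3.50 × 636 / (2 × 1.3) = 856 nm.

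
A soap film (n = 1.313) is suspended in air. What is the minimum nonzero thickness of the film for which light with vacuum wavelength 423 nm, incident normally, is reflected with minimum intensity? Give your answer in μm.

Top surface (1.0 → 1.313): reflection off a higher-index medium gives a half-wave phase shift.
Bottom surface (1.313 → 1.0): reflection off a lower-index medium gives no phase shift.
The two reflections differ by half a wavelength.
With one net inversion, destructive interference in reflection requires 2 n t = m λ.
Minimum nonzero at m = 1: t = λ / (2 n) = 423 / (2 × 1.313) = 161 nm.

0.161 μm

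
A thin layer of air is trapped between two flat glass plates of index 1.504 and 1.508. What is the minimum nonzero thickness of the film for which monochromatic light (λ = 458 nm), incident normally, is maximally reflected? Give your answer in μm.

Ray reflecting at the top interface goes from n = 1.504 toward n = 1.0: no phase shift.
Ray reflecting at the bottom interface goes from n = 1.0 toward n = 1.508: a half-wave phase shift.
Exactly one π shift → a net half-wave offset.
With one net inversion, constructive interference in reflection requires 2 n t = (m + ½) λ.
Minimum at m = 0: t = λ / (4 n) = 458 / (4 × 1.0) = 115 nm.

0.115 μm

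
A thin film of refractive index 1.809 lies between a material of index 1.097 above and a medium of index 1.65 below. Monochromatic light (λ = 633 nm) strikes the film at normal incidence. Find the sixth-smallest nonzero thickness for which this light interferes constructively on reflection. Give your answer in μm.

0.962 μm

Ray reflecting at the top interface goes from n = 1.097 toward n = 1.809: a half-wave phase shift.
At the lower boundary (n = 1.809 to n = 1.65) the reflected ray undergoes no phase shift.
Net: one phase inversion between the two reflected rays.
For bright reflection here: 2 n t = (m + ½) λ.
The sixth-smallest nonzero thickness corresponds to m = 5: t = (m + ½) λ / (2 n) = 5.50 × 633 / (2 × 1.809) = 962 nm.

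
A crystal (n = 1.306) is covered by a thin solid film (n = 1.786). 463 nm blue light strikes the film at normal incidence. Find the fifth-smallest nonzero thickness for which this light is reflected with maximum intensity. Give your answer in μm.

0.583 μm

Top surface (1.0 → 1.786): reflection off a higher-index medium gives a half-wave phase shift.
At the lower boundary (n = 1.786 to n = 1.306) the reflected ray undergoes no phase shift.
Exactly one π shift → a net half-wave offset.
With one net inversion, constructive interference in reflection requires 2 n t = (m + ½) λ.
The fifth-smallest nonzero thickness corresponds to m = 4: t = (m + ½) λ / (2 n) = 4.50 × 463 / (2 × 1.786) = 583 nm.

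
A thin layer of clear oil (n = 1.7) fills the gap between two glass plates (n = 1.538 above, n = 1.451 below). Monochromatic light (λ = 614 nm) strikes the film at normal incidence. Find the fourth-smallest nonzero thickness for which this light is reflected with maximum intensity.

632 nm

Top surface (1.538 → 1.7): reflection off a higher-index medium gives a half-wave phase shift.
Ray reflecting at the bottom interface goes from n = 1.7 toward n = 1.451: no phase shift.
Exactly one π shift → a net half-wave offset.
With one net inversion, constructive interference in reflection requires 2 n t = (m + ½) λ.
The fourth-smallest nonzero thickness corresponds to m = 3: t = (m + ½) λ / (2 n) = 3.50 × 614 / (2 × 1.7) = 632 nm.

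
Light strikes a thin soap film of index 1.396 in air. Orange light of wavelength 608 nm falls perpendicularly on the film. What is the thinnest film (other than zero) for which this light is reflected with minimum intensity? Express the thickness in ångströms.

Ray reflecting at the top interface goes from n = 1.0 toward n = 1.396: a half-wave phase shift.
Ray reflecting at the bottom interface goes from n = 1.396 toward n = 1.0: no phase shift.
The two reflections differ by half a wavelength.
With one net inversion, destructive interference in reflection requires 2 n t = m λ.
Minimum nonzero at m = 1: t = λ / (2 n) = 608 / (2 × 1.396) = 218 nm.

2178 Å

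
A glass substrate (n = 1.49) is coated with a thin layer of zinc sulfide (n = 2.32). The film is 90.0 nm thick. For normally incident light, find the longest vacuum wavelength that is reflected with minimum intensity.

418 nm

Top surface (1.0 → 2.32): reflection off a higher-index medium gives a half-wave phase shift.
At the lower boundary (n = 2.32 to n = 1.49) the reflected ray undergoes no phase shift.
The two reflections differ by half a wavelength.
So the condition for destructive reflection is 2 n t = m λ.
λ = 2 n t / m. The longest wavelength is m = 1: λ = 2 × 2.32 × 90.0 / 1.00 = 418 nm.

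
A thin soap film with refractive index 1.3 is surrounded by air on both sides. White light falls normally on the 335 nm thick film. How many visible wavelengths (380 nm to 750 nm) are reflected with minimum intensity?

1

Ray reflecting at the top interface goes from n = 1.0 toward n = 1.3: a half-wave phase shift.
Ray reflecting at the bottom interface goes from n = 1.3 toward n = 1.0: no phase shift.
The two reflections differ by half a wavelength.
For minimum reflection here: 2 n t = m λ.
λ = 2 n t / m = 871 / m nm.
m=1: 871 nm (IR); m=2: 436 nm (visible); m=3: 290 nm (UV).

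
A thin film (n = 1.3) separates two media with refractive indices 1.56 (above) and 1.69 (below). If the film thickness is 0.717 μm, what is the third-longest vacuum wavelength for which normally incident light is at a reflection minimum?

621 nm

Top surface (1.56 → 1.3): reflection off a lower-index medium gives no phase shift.
Ray reflecting at the bottom interface goes from n = 1.3 toward n = 1.69: a half-wave phase shift.
The two reflections differ by half a wavelength.
For minimum reflection here: 2 n t = m λ.
λ = 2 n t / m. The third-longest wavelength is m = 3: λ = 2 × 1.3 × 717 / 3.00 = 621 nm.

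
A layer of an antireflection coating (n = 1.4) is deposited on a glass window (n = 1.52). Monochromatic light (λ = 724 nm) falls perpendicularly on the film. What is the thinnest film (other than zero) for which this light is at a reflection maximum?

259 nm

At the upper boundary (n = 1.0 to n = 1.4) the reflected ray undergoes a half-wave phase shift.
Bottom surface (1.4 → 1.52): reflection off a higher-index medium gives a half-wave phase shift.
Net: no relative phase inversion (both shifts match).
For strong reflection here: 2 n t = m λ.
Minimum nonzero at m = 1: t = λ / (2 n) = 724 / (2 × 1.4) = 259 nm.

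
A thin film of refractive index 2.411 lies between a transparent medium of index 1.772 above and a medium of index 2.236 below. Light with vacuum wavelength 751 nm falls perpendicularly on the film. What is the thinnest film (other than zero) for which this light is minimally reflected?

Top surface (1.772 → 2.411): reflection off a higher-index medium gives a half-wave phase shift.
At the lower boundary (n = 2.411 to n = 2.236) the reflected ray undergoes no phase shift.
The two reflections differ by half a wavelength.
So the condition for destructive reflection is 2 n t = m λ.
Minimum nonzero at m = 1: t = λ / (2 n) = 751 / (2 × 2.411) = 156 nm.

156 nm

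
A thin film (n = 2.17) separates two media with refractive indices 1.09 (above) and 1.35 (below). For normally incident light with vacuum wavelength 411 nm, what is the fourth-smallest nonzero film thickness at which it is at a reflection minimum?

At the upper boundary (n = 1.09 to n = 2.17) the reflected ray undergoes a half-wave phase shift.
Ray reflecting at the bottom interface goes from n = 2.17 toward n = 1.35: no phase shift.
The two reflections differ by half a wavelength.
With one net inversion, destructive interference in reflection requires 2 n t = m λ.
The fourth-smallest nonzero thickness corresponds to m = 4: t = m λ / (2 n) = 4.00 × 411 / (2 × 2.17) = 379 nm.

379 nm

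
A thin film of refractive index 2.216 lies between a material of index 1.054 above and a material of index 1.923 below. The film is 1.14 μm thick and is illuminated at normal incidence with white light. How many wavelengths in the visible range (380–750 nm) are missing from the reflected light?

At the upper boundary (n = 1.054 to n = 2.216) the reflected ray undergoes a half-wave phase shift.
At the lower boundary (n = 2.216 to n = 1.923) the reflected ray undergoes no phase shift.
Net: one phase inversion between the two reflected rays.
So the condition for destructive reflection is 2 n t = m λ.
λ = 2 n t / m = 5052 / m nm.
m=6: 842 nm (IR); m=7: 722 nm (visible); m=8: 632 nm (visible); m=9: 561 nm (visible); m=10: 505 nm (visible); m=11: 459 nm (visible); m=12: 421 nm (visible); m=13: 389 nm (visible); m=14: 361 nm (UV).

7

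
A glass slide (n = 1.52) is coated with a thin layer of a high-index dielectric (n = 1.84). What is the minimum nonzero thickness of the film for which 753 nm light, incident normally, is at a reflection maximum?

Top surface (1.0 → 1.84): reflection off a higher-index medium gives a half-wave phase shift.
Bottom surface (1.84 → 1.52): reflection off a lower-index medium gives no phase shift.
Exactly one π shift → a net half-wave offset.
With one net inversion, constructive interference in reflection requires 2 n t = (m + ½) λ.
Minimum at m = 0: t = λ / (4 n) = 753 / (4 × 1.84) = 102 nm.

102 nm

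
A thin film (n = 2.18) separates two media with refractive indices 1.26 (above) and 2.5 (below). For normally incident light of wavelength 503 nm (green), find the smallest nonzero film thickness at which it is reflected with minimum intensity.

At the upper boundary (n = 1.26 to n = 2.18) the reflected ray undergoes a half-wave phase shift.
Ray reflecting at the bottom interface goes from n = 2.18 toward n = 2.5: a half-wave phase shift.
The two reflections carry the same phase change, so no net offset.
For dark reflection here: 2 n t = (m + ½) λ.
Minimum at m = 0: t = λ / (4 n) = 503 / (4 × 2.18) = 57.7 nm.

57.7 nm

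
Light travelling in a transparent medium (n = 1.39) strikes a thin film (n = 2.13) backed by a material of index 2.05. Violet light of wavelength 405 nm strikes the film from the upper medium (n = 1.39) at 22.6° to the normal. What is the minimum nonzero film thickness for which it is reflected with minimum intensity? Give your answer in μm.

Ray reflecting at the top interface goes from n = 1.39 toward n = 2.13: a half-wave phase shift.
Ray reflecting at the bottom interface goes from n = 2.13 toward n = 2.05: no phase shift.
Exactly one π shift → a net half-wave offset.
So the condition for destructive reflection is 2 n t cos θ_r = m λ.
Snell's law: 1.39 sin 22.6° = 2.13 sin θ_r → sin θ_r = 0.251, cos θ_r = 0.968.
Minimum nonzero at m = 1: t = λ / (2 n cos θ_r) = 405 / (2 × 2.13 × 0.968) = 98.2 nm.

0.0982 μm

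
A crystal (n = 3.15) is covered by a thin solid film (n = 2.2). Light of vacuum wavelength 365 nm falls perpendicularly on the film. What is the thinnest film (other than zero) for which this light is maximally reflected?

Top surface (1.0 → 2.2): reflection off a higher-index medium gives a half-wave phase shift.
Ray reflecting at the bottom interface goes from n = 2.2 toward n = 3.15: a half-wave phase shift.
Net: no relative phase inversion (both shifts match).
For strong reflection here: 2 n t = m λ.
Minimum nonzero at m = 1: t = λ / (2 n) = 365 / (2 × 2.2) = 83.0 nm.

83.0 nm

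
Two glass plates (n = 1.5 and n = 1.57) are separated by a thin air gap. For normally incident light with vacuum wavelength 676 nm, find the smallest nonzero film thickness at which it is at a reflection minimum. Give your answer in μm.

Top surface (1.5 → 1.0): reflection off a lower-index medium gives no phase shift.
Bottom surface (1.0 → 1.57): reflection off a higher-index medium gives a half-wave phase shift.
Exactly one π shift → a net half-wave offset.
For minimum reflection here: 2 n t = m λ.
Minimum nonzero at m = 1: t = λ / (2 n) = 676 / (2 × 1.0) = 338 nm.

0.338 μm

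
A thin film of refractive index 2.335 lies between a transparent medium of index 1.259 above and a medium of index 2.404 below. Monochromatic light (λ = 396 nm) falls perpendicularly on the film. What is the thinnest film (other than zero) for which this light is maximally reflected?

At the upper boundary (n = 1.259 to n = 2.335) the reflected ray undergoes a half-wave phase shift.
At the lower boundary (n = 2.335 to n = 2.404) the reflected ray undergoes a half-wave phase shift.
Zero or two π shifts → no net half-wave offset.
So the condition for constructive reflection is 2 n t = m λ.
Minimum nonzero at m = 1: t = λ / (2 n) = 396 / (2 × 2.335) = 84.8 nm.

84.8 nm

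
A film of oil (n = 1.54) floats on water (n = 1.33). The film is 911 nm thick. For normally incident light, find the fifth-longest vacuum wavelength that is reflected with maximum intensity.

624 nm

Ray reflecting at the top interface goes from n = 1.0 toward n = 1.54: a half-wave phase shift.
Bottom surface (1.54 → 1.33): reflection off a lower-index medium gives no phase shift.
Net: one phase inversion between the two reflected rays.
So the condition for constructive reflection is 2 n t = (m + ½) λ.
λ = 2 n t / (m + ½). The fifth-longest wavelength is m = 4: λ = 2 × 1.54 × 911 / 4.50 = 624 nm.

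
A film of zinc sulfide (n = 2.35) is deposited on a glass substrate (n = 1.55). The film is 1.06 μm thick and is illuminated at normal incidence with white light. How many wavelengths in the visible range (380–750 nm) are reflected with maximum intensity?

6

At the upper boundary (n = 1.0 to n = 2.35) the reflected ray undergoes a half-wave phase shift.
At the lower boundary (n = 2.35 to n = 1.55) the reflected ray undergoes no phase shift.
Exactly one π shift → a net half-wave offset.
With one net inversion, constructive interference in reflection requires 2 n t = (m + ½) λ.
λ = 2 n t / (m + ½) = 4982 / (m + ½) nm.
m=6: 766 nm (IR); m=7: 664 nm (visible); m=8: 586 nm (visible); m=9: 524 nm (visible); m=10: 474 nm (visible); m=11: 433 nm (visible); m=12: 399 nm (visible); m=13: 369 nm (UV).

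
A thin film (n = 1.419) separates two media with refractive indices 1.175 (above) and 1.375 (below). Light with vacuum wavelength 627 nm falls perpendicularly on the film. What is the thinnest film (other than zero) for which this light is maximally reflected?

Ray reflecting at the top interface goes from n = 1.175 toward n = 1.419: a half-wave phase shift.
Bottom surface (1.419 → 1.375): reflection off a lower-index medium gives no phase shift.
Exactly one π shift → a net half-wave offset.
So the condition for constructive reflection is 2 n t = (m + ½) λ.
Minimum at m = 0: t = λ / (4 n) = 627 / (4 × 1.419) = 110 nm.

110 nm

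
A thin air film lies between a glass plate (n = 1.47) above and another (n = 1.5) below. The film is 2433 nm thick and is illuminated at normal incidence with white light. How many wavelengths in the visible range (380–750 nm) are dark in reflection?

6

At the upper boundary (n = 1.47 to n = 1.0) the reflected ray undergoes no phase shift.
Ray reflecting at the bottom interface goes from n = 1.0 toward n = 1.5: a half-wave phase shift.
Net: one phase inversion between the two reflected rays.
With one net inversion, destructive interference in reflection requires 2 n t = m λ.
λ = 2 n t / m = 4866 / m nm.
m=6: 811 nm (IR); m=7: 695 nm (visible); m=8: 608 nm (visible); m=9: 541 nm (visible); m=10: 487 nm (visible); m=11: 442 nm (visible); m=12: 406 nm (visible); m=13: 374 nm (UV).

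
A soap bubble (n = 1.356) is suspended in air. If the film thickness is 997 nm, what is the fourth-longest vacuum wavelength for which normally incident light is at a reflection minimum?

676 nm

Ray reflecting at the top interface goes from n = 1.0 toward n = 1.356: a half-wave phase shift.
Bottom surface (1.356 → 1.0): reflection off a lower-index medium gives no phase shift.
Net: one phase inversion between the two reflected rays.
So the condition for destructive reflection is 2 n t = m λ.
λ = 2 n t / m. The fourth-longest wavelength is m = 4: λ = 2 × 1.356 × 997 / 4.00 = 676 nm.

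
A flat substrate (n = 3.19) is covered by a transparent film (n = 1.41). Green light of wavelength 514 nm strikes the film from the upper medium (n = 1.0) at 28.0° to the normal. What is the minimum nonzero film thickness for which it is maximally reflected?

193 nm

Ray reflecting at the top interface goes from n = 1.0 toward n = 1.41: a half-wave phase shift.
Ray reflecting at the bottom interface goes from n = 1.41 toward n = 3.19: a half-wave phase shift.
Net: no relative phase inversion (both shifts match).
So the condition for constructive reflection is 2 n t cos θ_r = m λ.
Snell's law: 1.0 sin 28.0° = 1.41 sin θ_r → sin θ_r = 0.333, cos θ_r = 0.943.
Minimum nonzero at m = 1: t = λ / (2 n cos θ_r) = 514 / (2 × 1.41 × 0.943) = 193 nm.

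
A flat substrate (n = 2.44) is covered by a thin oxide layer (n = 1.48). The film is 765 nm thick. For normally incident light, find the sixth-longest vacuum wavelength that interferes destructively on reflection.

412 nm

Ray reflecting at the top interface goes from n = 1.0 toward n = 1.48: a half-wave phase shift.
Ray reflecting at the bottom interface goes from n = 1.48 toward n = 2.44: a half-wave phase shift.
Net: no relative phase inversion (both shifts match).
So the condition for destructive reflection is 2 n t = (m + ½) λ.
λ = 2 n t / (m + ½). The sixth-longest wavelength is m = 5: λ = 2 × 1.48 × 765 / 5.50 = 412 nm.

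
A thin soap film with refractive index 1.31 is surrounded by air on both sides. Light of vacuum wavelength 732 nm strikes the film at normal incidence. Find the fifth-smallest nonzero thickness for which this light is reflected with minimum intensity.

Ray reflecting at the top interface goes from n = 1.0 toward n = 1.31: a half-wave phase shift.
At the lower boundary (n = 1.31 to n = 1.0) the reflected ray undergoes no phase shift.
Net: one phase inversion between the two reflected rays.
So the condition for destructive reflection is 2 n t = m λ.
The fifth-smallest nonzero thickness corresponds to m = 5: t = m λ / (2 n) = 5.00 × 732 / (2 × 1.31) = 1397 nm.

1397 nm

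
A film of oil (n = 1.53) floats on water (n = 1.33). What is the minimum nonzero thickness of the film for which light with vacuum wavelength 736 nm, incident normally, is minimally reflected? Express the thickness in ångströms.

Top surface (1.0 → 1.53): reflection off a higher-index medium gives a half-wave phase shift.
Bottom surface (1.53 → 1.33): reflection off a lower-index medium gives no phase shift.
Net: one phase inversion between the two reflected rays.
So the condition for destructive reflection is 2 n t = m λ.
Minimum nonzero at m = 1: t = λ / (2 n) = 736 / (2 × 1.53) = 241 nm.

2405 Å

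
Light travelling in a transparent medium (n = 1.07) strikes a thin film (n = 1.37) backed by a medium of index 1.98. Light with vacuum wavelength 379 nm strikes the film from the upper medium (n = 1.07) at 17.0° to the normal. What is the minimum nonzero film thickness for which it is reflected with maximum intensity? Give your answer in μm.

0.142 μm

Top surface (1.07 → 1.37): reflection off a higher-index medium gives a half-wave phase shift.
Bottom surface (1.37 → 1.98): reflection off a higher-index medium gives a half-wave phase shift.
Zero or two π shifts → no net half-wave offset.
For strong reflection here: 2 n t cos θ_r = m λ.
Snell's law: 1.07 sin 17.0° = 1.37 sin θ_r → sin θ_r = 0.228, cos θ_r = 0.974.
Minimum nonzero at m = 1: t = λ / (2 n cos θ_r) = 379 / (2 × 1.37 × 0.974) = 142 nm.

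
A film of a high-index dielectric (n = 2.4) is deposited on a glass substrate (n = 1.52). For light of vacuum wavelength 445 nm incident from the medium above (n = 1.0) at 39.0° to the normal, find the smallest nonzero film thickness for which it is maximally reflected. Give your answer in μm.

Ray reflecting at the top interface goes from n = 1.0 toward n = 2.4: a half-wave phase shift.
Ray reflecting at the bottom interface goes from n = 2.4 toward n = 1.52: no phase shift.
The two reflections differ by half a wavelength.
For bright reflection here: 2 n t cos θ_r = (m + ½) λ.
Snell's law: 1.0 sin 39.0° = 2.4 sin θ_r → sin θ_r = 0.262, cos θ_r = 0.965.
Minimum at m = 0: t = λ / (4 n cos θ_r) = 445 / (4 × 2.4 × 0.965) = 48.0 nm.

0.0480 μm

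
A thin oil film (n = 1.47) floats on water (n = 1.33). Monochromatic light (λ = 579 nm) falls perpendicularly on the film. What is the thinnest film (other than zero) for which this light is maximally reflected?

Ray reflecting at the top interface goes from n = 1.0 toward n = 1.47: a half-wave phase shift.
At the lower boundary (n = 1.47 to n = 1.33) the reflected ray undergoes no phase shift.
Net: one phase inversion between the two reflected rays.
So the condition for constructive reflection is 2 n t = (m + ½) λ.
Minimum at m = 0: t = λ / (4 n) = 579 / (4 × 1.47) = 98.5 nm.

98.5 nm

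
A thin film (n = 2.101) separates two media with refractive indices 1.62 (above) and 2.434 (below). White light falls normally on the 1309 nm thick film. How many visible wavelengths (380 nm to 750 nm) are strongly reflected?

7

Ray reflecting at the top interface goes from n = 1.62 toward n = 2.101: a half-wave phase shift.
Ray reflecting at the bottom interface goes from n = 2.101 toward n = 2.434: a half-wave phase shift.
The two reflections carry the same phase change, so no net offset.
For strong reflection here: 2 n t = m λ.
λ = 2 n t / m = 5500 / m nm.
m=7: 786 nm (IR); m=8: 688 nm (visible); m=9: 611 nm (visible); m=10: 550 nm (visible); m=11: 500 nm (visible); m=12: 458 nm (visible); m=13: 423 nm (visible); m=14: 393 nm (visible); m=15: 367 nm (UV).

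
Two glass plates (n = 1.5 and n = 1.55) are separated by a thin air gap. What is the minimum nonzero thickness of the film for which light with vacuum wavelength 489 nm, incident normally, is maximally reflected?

At the upper boundary (n = 1.5 to n = 1.0) the reflected ray undergoes no phase shift.
Ray reflecting at the bottom interface goes from n = 1.0 toward n = 1.55: a half-wave phase shift.
Net: one phase inversion between the two reflected rays.
For maximum reflection here: 2 n t = (m + ½) λ.
Minimum at m = 0: t = λ / (4 n) = 489 / (4 × 1.0) = 122 nm.

122 nm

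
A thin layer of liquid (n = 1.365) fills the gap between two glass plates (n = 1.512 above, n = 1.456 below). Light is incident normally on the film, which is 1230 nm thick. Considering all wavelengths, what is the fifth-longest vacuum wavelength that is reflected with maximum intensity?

Top surface (1.512 → 1.365): reflection off a lower-index medium gives no phase shift.
At the lower boundary (n = 1.365 to n = 1.456) the reflected ray undergoes a half-wave phase shift.
The two reflections differ by half a wavelength.
With one net inversion, constructive interference in reflection requires 2 n t = (m + ½) λ.
λ = 2 n t / (m + ½). The fifth-longest wavelength is m = 4: λ = 2 × 1.365 × 1230 / 4.50 = 746 nm.

746 nm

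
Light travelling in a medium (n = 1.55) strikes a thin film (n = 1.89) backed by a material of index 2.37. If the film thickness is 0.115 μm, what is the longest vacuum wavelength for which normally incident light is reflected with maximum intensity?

Ray reflecting at the top interface goes from n = 1.55 toward n = 1.89: a half-wave phase shift.
Bottom surface (1.89 → 2.37): reflection off a higher-index medium gives a half-wave phase shift.
Zero or two π shifts → no net half-wave offset.
With no net inversion, constructive interference in reflection requires 2 n t = m λ.
λ = 2 n t / m. The longest wavelength is m = 1: λ = 2 × 1.89 × 115 / 1.00 = 435 nm.

435 nm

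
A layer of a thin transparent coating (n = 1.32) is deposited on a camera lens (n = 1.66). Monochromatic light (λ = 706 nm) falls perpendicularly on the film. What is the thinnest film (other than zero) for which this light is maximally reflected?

267 nm

Ray reflecting at the top interface goes from n = 1.0 toward n = 1.32: a half-wave phase shift.
Bottom surface (1.32 → 1.66): reflection off a higher-index medium gives a half-wave phase shift.
The two reflections carry the same phase change, so no net offset.
For bright reflection here: 2 n t = m λ.
Minimum nonzero at m = 1: t = λ / (2 n) = 706 / (2 × 1.32) = 267 nm.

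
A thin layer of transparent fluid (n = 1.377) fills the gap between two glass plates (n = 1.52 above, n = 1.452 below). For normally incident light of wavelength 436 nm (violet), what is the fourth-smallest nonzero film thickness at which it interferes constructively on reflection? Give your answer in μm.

0.554 μm

At the upper boundary (n = 1.52 to n = 1.377) the reflected ray undergoes no phase shift.
Bottom surface (1.377 → 1.452): reflection off a higher-index medium gives a half-wave phase shift.
The two reflections differ by half a wavelength.
With one net inversion, constructive interference in reflection requires 2 n t = (m + ½) λ.
The fourth-smallest nonzero thickness corresponds to m = 3: t = (m + ½) λ / (2 n) = 3.50 × 436 / (2 × 1.377) = 554 nm.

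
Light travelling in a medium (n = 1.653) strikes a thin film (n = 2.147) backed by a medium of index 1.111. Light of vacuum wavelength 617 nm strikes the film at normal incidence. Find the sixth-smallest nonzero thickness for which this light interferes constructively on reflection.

790 nm

Ray reflecting at the top interface goes from n = 1.653 toward n = 2.147: a half-wave phase shift.
At the lower boundary (n = 2.147 to n = 1.111) the reflected ray undergoes no phase shift.
Net: one phase inversion between the two reflected rays.
With one net inversion, constructive interference in reflection requires 2 n t = (m + ½) λ.
The sixth-smallest nonzero thickness corresponds to m = 5: t = (m + ½) λ / (2 n) = 5.50 × 617 / (2 × 2.147) = 790 nm.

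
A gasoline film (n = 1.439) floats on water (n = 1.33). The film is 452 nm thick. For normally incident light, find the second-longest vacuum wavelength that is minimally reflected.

Top surface (1.0 → 1.439): reflection off a higher-index medium gives a half-wave phase shift.
Bottom surface (1.439 → 1.33): reflection off a lower-index medium gives no phase shift.
Net: one phase inversion between the two reflected rays.
With one net inversion, destructive interference in reflection requires 2 n t = m λ.
λ = 2 n t / m. The second-longest wavelength is m = 2: λ = 2 × 1.439 × 452 / 2.00 = 650 nm.

650 nm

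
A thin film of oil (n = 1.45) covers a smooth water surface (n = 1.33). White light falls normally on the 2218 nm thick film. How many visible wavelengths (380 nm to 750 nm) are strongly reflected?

Ray reflecting at the top interface goes from n = 1.0 toward n = 1.45: a half-wave phase shift.
Ray reflecting at the bottom interface goes from n = 1.45 toward n = 1.33: no phase shift.
Net: one phase inversion between the two reflected rays.
With one net inversion, constructive interference in reflection requires 2 n t = (m + ½) λ.
λ = 2 n t / (m + ½) = 6432 / (m + ½) nm.
m=8: 757 nm (IR); m=9: 677 nm (visible); m=10: 613 nm (visible); m=11: 559 nm (visible); m=12: 515 nm (visible); m=13: 476 nm (visible); m=14: 444 nm (visible); m=15: 415 nm (visible); m=16: 390 nm (visible); m=17: 368 nm (UV).

8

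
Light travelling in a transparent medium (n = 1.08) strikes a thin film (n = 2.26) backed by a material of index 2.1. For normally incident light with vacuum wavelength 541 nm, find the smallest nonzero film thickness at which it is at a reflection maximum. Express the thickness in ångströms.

Ray reflecting at the top interface goes from n = 1.08 toward n = 2.26: a half-wave phase shift.
Bottom surface (2.26 → 2.1): reflection off a lower-index medium gives no phase shift.
Exactly one π shift → a net half-wave offset.
So the condition for constructive reflection is 2 n t = (m + ½) λ.
Minimum at m = 0: t = λ / (4 n) = 541 / (4 × 2.26) = 59.8 nm.

598 Å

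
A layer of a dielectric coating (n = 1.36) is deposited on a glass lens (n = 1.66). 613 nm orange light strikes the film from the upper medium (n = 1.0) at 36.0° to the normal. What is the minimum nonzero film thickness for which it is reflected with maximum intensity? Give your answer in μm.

0.250 μm

Top surface (1.0 → 1.36): reflection off a higher-index medium gives a half-wave phase shift.
Bottom surface (1.36 → 1.66): reflection off a higher-index medium gives a half-wave phase shift.
The two reflections carry the same phase change, so no net offset.
So the condition for constructive reflection is 2 n t cos θ_r = m λ.
Snell's law: 1.0 sin 36.0° = 1.36 sin θ_r → sin θ_r = 0.432, cos θ_r = 0.902.
Minimum nonzero at m = 1: t = λ / (2 n cos θ_r) = 613 / (2 × 1.36 × 0.902) = 250 nm.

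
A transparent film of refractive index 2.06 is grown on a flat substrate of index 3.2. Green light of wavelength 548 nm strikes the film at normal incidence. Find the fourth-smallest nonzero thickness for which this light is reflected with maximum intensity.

Top surface (1.0 → 2.06): reflection off a higher-index medium gives a half-wave phase shift.
At the lower boundary (n = 2.06 to n = 3.2) the reflected ray undergoes a half-wave phase shift.
Net: no relative phase inversion (both shifts match).
For strong reflection here: 2 n t = m λ.
The fourth-smallest nonzero thickness corresponds to m = 4: t = m λ / (2 n) = 4.00 × 548 / (2 × 2.06) = 532 nm.

532 nm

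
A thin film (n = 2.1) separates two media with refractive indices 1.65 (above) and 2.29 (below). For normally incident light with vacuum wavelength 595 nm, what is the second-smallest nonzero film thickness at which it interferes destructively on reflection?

213 nm

Top surface (1.65 → 2.1): reflection off a higher-index medium gives a half-wave phase shift.
Bottom surface (2.1 → 2.29): reflection off a higher-index medium gives a half-wave phase shift.
Net: no relative phase inversion (both shifts match).
So the condition for destructive reflection is 2 n t = (m + ½) λ.
The second-smallest nonzero thickness corresponds to m = 1: t = (m + ½) λ / (2 n) = 1.50 × 595 / (2 × 2.1) = 213 nm.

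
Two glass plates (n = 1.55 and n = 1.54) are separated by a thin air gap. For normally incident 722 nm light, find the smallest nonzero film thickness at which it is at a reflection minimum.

Ray reflecting at the top interface goes from n = 1.55 toward n = 1.0: no phase shift.
At the lower boundary (n = 1.0 to n = 1.54) the reflected ray undergoes a half-wave phase shift.
Exactly one π shift → a net half-wave offset.
So the condition for destructive reflection is 2 n t = m λ.
Minimum nonzero at m = 1: t = λ / (2 n) = 722 / (2 × 1.0) = 361 nm.

361 nm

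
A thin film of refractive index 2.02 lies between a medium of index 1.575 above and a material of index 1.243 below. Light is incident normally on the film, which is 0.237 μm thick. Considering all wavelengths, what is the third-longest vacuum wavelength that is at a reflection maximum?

383 nm

Top surface (1.575 → 2.02): reflection off a higher-index medium gives a half-wave phase shift.
Ray reflecting at the bottom interface goes from n = 2.02 toward n = 1.243: no phase shift.
Net: one phase inversion between the two reflected rays.
So the condition for constructive reflection is 2 n t = (m + ½) λ.
λ = 2 n t / (m + ½). The third-longest wavelength is m = 2: λ = 2 × 2.02 × 237 / 2.50 = 383 nm.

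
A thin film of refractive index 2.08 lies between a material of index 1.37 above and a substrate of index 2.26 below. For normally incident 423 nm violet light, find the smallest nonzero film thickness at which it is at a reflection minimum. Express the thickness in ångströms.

Ray reflecting at the top interface goes from n = 1.37 toward n = 2.08: a half-wave phase shift.
Ray reflecting at the bottom interface goes from n = 2.08 toward n = 2.26: a half-wave phase shift.
The two reflections carry the same phase change, so no net offset.
So the condition for destructive reflection is 2 n t = (m + ½) λ.
Minimum at m = 0: t = λ / (4 n) = 423 / (4 × 2.08) = 50.8 nm.

508 Å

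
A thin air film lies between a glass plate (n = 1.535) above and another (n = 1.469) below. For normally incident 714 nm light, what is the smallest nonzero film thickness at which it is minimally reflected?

357 nm

At the upper boundary (n = 1.535 to n = 1.0) the reflected ray undergoes no phase shift.
At the lower boundary (n = 1.0 to n = 1.469) the reflected ray undergoes a half-wave phase shift.
The two reflections differ by half a wavelength.
So the condition for destructive reflection is 2 n t = m λ.
The smallest nonzero thickness corresponds to m = 1: t = m λ / (2 n) = 1.00 × 714 / (2 × 1.0) = 357 nm.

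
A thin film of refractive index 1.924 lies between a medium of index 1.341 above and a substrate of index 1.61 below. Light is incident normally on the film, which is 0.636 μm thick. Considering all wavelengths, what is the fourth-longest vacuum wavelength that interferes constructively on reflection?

699 nm

Top surface (1.341 → 1.924): reflection off a higher-index medium gives a half-wave phase shift.
At the lower boundary (n = 1.924 to n = 1.61) the reflected ray undergoes no phase shift.
The two reflections differ by half a wavelength.
So the condition for constructive reflection is 2 n t = (m + ½) λ.
λ = 2 n t / (m + ½). The fourth-longest wavelength is m = 3: λ = 2 × 1.924 × 636 / 3.50 = 699 nm.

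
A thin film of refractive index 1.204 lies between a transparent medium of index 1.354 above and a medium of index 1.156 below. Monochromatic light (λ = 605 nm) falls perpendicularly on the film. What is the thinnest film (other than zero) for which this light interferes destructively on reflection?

126 nm

At the upper boundary (n = 1.354 to n = 1.204) the reflected ray undergoes no phase shift.
Ray reflecting at the bottom interface goes from n = 1.204 toward n = 1.156: no phase shift.
The two reflections carry the same phase change, so no net offset.
For minimum reflection here: 2 n t = (m + ½) λ.
Minimum at m = 0: t = λ / (4 n) = 605 / (4 × 1.204) = 126 nm.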